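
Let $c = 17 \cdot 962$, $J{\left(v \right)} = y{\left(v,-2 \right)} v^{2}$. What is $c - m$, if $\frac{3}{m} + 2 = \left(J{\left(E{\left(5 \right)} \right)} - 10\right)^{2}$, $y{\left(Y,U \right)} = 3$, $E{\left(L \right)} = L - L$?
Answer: $\frac{1602689}{98} \approx 16354.0$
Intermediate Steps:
$E{\left(L \right)} = 0$
$J{\left(v \right)} = 3 v^{2}$
$c = 16354$
$m = \frac{3}{98}$ ($m = \frac{3}{-2 + \left(3 \cdot 0^{2} - 10\right)^{2}} = \frac{3}{-2 + \left(3 \cdot 0 - 10\right)^{2}} = \frac{3}{-2 + \left(0 - 10\right)^{2}} = \frac{3}{-2 + \left(-10\right)^{2}} = \frac{3}{-2 + 100} = \frac{3}{98} \approx 0.030612$)
$c - m = 16354 - \frac{3}{98} = \frac{1602689}{98}$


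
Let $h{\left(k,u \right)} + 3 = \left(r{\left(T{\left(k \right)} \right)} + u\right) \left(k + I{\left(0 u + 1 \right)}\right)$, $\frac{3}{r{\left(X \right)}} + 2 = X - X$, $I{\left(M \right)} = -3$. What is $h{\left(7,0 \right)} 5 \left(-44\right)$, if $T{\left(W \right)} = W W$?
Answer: $1980$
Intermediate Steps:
$T{\left(W \right)} = W^{2}$
$r{\left(X \right)} = - \frac{3}{2}$ ($r{\left(X \right)} = \frac{3}{-2 + \left(X - X\right)} = \frac{3}{-2 + 0} = \frac{3}{-2} = 3 \left(- \frac{1}{2}\right) = - \frac{3}{2}$)
$h{\left(k,u \right)} = -3 + \left(-3 + k\right) \left(- \frac{3}{2} + u\right)$ ($h{\left(k,u \right)} = -3 + \left(- \frac{3}{2} + u\right) \left(k - 3\right) = -3 + \left(- \frac{3}{2} + u\right) \left(-3 + k\right) = -3 + \left(-3 + k\right) \left(- \frac{3}{2} + u\right)$)
$h{\left(7,0 \right)} 5 \left(-44\right) = \left(\frac{3}{2} - 0 - \frac{21}{2} + 7 \cdot 0\right) 5 \left(-44\right) = \left(\frac{3}{2} + 0 - \frac{21}{2} + 0\right) 5 \left(-44\right) = \left(-9\right) 5 \left(-44\right) = \left(-45\right) \left(-44\right) = 1980$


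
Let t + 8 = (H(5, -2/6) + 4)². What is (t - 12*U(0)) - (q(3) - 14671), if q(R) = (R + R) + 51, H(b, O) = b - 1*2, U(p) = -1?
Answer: 14667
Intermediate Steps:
H(b, O) = -2 + b (H(b, O) = b - 2 = -2 + b)
q(R) = 51 + 2*R (q(R) = 2*R + 51 = 51 + 2*R)
t = 41 (t = -8 + ((-2 + 5) + 4)² = -8 + (3 + 4)² = -8 + 7² = -8 + 49 = 41)
(t - 12*U(0)) - (q(3) - 14671) = (41 - 12*(-1)) - ((51 + 2*3) - 14671) = (41 + 12) - ((51 + 6) - 14671) = 53 - (57 - 14671) = 53 - 1*(-14614) = 53 + 14614 = 14667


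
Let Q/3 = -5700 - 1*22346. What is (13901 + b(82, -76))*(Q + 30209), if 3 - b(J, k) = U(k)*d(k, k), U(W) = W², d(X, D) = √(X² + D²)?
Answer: -749828816 + 23673536704*√2 ≈ 3.2730e+10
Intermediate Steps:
Q = -84138 (Q = 3*(-5700 - 1*22346) = 3*(-5700 - 22346) = 3*(-28046) = -84138)
d(X, D) = √(D² + X²)
b(J, k) = 3 - √2*k²*√(k²) (b(J, k) = 3 - k²*√(k² + k²) = 3 - k²*√(2*k²) = 3 - k²*√2*√(k²) = 3 - √2*k²*√(k²))
(13901 + b(82, -76))*(Q + 30209) = (13901 + (3 - 1*√2*(-76)²*√((-76)²)))*(-84138 + 30209) = (13901 + (3 - 1*√2*5776*√5776))*(-53929) = (13901 + (3 - 1*√2*5776*76))*(-53929) = (13901 + (3 - 438976*√2))*(-53929) = (13904 - 438976*√2)*(-53929) = -749828816 + 23673536704*√2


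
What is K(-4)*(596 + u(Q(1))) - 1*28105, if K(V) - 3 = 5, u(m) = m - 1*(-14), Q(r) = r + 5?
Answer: -23177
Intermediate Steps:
Q(r) = 5 + r
u(m) = 14 + m (u(m) = m + 14 = 14 + m)
K(V) = 8 (K(V) = 3 + 5 = 8)
K(-4)*(596 + u(Q(1))) - 1*28105 = 8*(596 + (14 + (5 + 1))) - 1*28105 = 8*(596 + (14 + 6)) - 28105 = 8*(596 + 20) - 28105 = 8*616 - 28105 = 4928 - 28105 = -23177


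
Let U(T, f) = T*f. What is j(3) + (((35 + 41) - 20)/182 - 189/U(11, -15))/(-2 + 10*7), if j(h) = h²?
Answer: 438619/48620 ≈ 9.0214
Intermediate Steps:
j(3) + (((35 + 41) - 20)/182 - 189/U(11, -15))/(-2 + 10*7) = 3² + (((35 + 41) - 20)/182 - 189/(11*(-15)))/(-2 + 10*7) = 9 + ((76 - 20)*(1/182) - 189/(-165))/(-2 + 70) = 9 + (56*(1/182) - 189*(-1/165))/68 = 9 + (4/13 + 63/55)*(1/68) = 9 + (1039/715)*(1/68) = 9 + 1039/48620 = 438619/48620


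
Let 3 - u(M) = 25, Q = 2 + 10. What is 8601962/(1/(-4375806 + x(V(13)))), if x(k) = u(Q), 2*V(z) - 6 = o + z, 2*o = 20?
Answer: -37640706174536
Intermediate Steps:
o = 10 (o = (½)*20 = 10)
V(z) = 8 + z/2 (V(z) = 3 + (10 + z)/2 = 3 + (5 + z/2) = 8 + z/2)
Q = 12
u(M) = -22 (u(M) = 3 - 1*25 = 3 - 25 = -22)
x(k) = -22
8601962/(1/(-4375806 + x(V(13)))) = 8601962/(1/(-4375806 - 22)) = 8601962/(1/(-4375828)) = 8601962/(-1/4375828) = 8601962*(-4375828) = -37640706174536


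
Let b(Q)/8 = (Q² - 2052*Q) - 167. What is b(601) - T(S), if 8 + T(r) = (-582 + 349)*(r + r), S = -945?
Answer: -7418106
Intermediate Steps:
b(Q) = -1336 - 16416*Q + 8*Q² (b(Q) = 8*((Q² - 2052*Q) - 167) = 8*(-167 + Q² - 2052*Q) = -1336 - 16416*Q + 8*Q²)
T(r) = -8 - 466*r (T(r) = -8 + (-582 + 349)*(r + r) = -8 - 466*r)
b(601) - T(S) = (-1336 - 16416*601 + 8*601²) - (-8 - 466*(-945)) = (-1336 - 9866016 + 8*361201) - (-8 + 440370) = (-1336 - 9866016 + 2889608) - 1*440362 = -6977744 - 440362 = -7418106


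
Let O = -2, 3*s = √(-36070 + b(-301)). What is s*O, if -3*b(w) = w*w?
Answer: -2*I*√596433/9 ≈ -171.62*I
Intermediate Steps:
b(w) = -w²/3 (b(w) = -w*w/3 = -w²/3)
s = I*√596433/9 (s = √(-36070 - ⅓*(-301)²)/3 = √(-36070 - ⅓*90601)/3 = √(-36070 - 90601/3)/3 = √(-198811/3)/3 = (I*√596433/3)/3 = I*√596433/9 ≈ 85.81*I)
s*O = (I*√596433/9)*(-2) = -2*I*√596433/9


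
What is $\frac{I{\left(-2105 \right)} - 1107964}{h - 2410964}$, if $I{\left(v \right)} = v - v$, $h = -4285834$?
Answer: $\frac{553982}{3348399} \approx 0.16545$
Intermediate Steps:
$I{\left(v \right)} = 0$
$\frac{I{\left(-2105 \right)} - 1107964}{h - 2410964} = \frac{0 - 1107964}{-4285834 - 2410964} = - \frac{1107964}{-6696798} = \left(-1107964\right) \left(- \frac{1}{6696798}\right) = \frac{553982}{3348399}$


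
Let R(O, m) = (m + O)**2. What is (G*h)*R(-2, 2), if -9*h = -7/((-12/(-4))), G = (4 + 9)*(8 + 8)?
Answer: 0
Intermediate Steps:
R(O, m) = (O + m)**2
G = 208 (G = 13*16 = 208)
h = 7/27 (h = -(-7)/(9*((-12/(-4)))) = -(-7)/(9*((-12*(-1/4)))) = -(-7)/(9*3) = -1/9*(-7/3) = 7/27 ≈ 0.25926)
(G*h)*R(-2, 2) = (208*(7/27))*(-2 + 2)**2 = (1456/27)*0**2 = (1456/27)*0 = 0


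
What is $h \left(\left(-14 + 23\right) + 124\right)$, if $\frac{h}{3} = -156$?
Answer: $-62244$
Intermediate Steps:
$h = -468$ ($h = 3 \left(-156\right) = -468$)
$h \left(\left(-14 + 23\right) + 124\right) = - 468 \left(\left(-14 + 23\right) + 124\right) = - 468 \left(9 + 124\right) = \left(-468\right) 133 = -62244$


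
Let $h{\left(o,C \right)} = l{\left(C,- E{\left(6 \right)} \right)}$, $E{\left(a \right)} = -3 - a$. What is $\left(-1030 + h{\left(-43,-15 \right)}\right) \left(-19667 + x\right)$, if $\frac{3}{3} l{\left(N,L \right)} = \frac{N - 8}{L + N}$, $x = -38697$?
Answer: $\frac{179673574}{3} \approx 5.9891 \cdot 10^{7}$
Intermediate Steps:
$l{\left(N,L \right)} = \frac{-8 + N}{L + N}$ ($l{\left(N,L \right)} = \frac{N - 8}{L + N} = \frac{-8 + N}{L + N}$)
$h{\left(o,C \right)} = \frac{-8 + C}{9 + C}$ ($h{\left(o,C \right)} = \frac{-8 + C}{- (-3 - 6) + C} = \frac{-8 + C}{\left(-1\right) \left(-9\right) + C} = \frac{-8 + C}{9 + C}$)
$\left(-1030 + h{\left(-43,-15 \right)}\right) \left(-19667 + x\right) = \left(-1030 + \frac{-8 - 15}{9 - 15}\right) \left(-19667 - 38697\right) = \left(-1030 + \frac{1}{-6} \left(-23\right)\right) \left(-58364\right) = \left(-1030 - - \frac{23}{6}\right) \left(-58364\right) = \left(-1030 + \frac{23}{6}\right) \left(-58364\right) = \left(- \frac{6157}{6}\right) \left(-58364\right) = \frac{179673574}{3}$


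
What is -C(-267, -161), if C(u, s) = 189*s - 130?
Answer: 30559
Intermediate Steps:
C(u, s) = -130 + 189*s
-C(-267, -161) = -(-130 + 189*(-161)) = -(-130 - 30429) = -1*(-30559) = 30559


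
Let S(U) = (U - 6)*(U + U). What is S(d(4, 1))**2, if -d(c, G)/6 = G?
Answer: 20736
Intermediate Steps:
d(c, G) = -6*G
S(U) = 2*U*(-6 + U) (S(U) = (-6 + U)*(2*U) = 2*U*(-6 + U))
S(d(4, 1))**2 = (2*(-6*1)*(-6 - 6*1))**2 = (2*(-6)*(-6 - 6))**2 = (2*(-6)*(-12))**2 = 144**2 = 20736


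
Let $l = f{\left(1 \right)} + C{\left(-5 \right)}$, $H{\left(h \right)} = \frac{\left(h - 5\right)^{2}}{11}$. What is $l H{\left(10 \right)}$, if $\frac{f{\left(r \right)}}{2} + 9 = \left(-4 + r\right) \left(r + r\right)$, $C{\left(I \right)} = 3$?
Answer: $- \frac{675}{11} \approx -61.364$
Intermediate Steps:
$f{\left(r \right)} = -18 + 4 r \left(-4 + r\right)$ ($f{\left(r \right)} = -18 + 2 \left(-4 + r\right) \left(r + r\right) = -18 + 2 \left(-4 + r\right) 2 r = -18 + 2 \cdot 2 r \left(-4 + r\right) = -18 + 4 r \left(-4 + r\right)$)
$H{\left(h \right)} = \frac{\left(-5 + h\right)^{2}}{11}$ ($H{\left(h \right)} = \left(-5 + h\right)^{2} \cdot \frac{1}{11} = \frac{\left(-5 + h\right)^{2}}{11}$)
$l = -27$ ($l = \left(-18 - 16 + 4 \cdot 1^{2}\right) + 3 = \left(-18 - 16 + 4 \cdot 1\right) + 3 = \left(-18 - 16 + 4\right) + 3 = -30 + 3 = -27$)
$l H{\left(10 \right)} = - 27 \frac{\left(-5 + 10\right)^{2}}{11} = - 27 \frac{5^{2}}{11} = - 27 \cdot \frac{1}{11} \cdot 25 = \left(-27\right) \frac{25}{11} = - \frac{675}{11}$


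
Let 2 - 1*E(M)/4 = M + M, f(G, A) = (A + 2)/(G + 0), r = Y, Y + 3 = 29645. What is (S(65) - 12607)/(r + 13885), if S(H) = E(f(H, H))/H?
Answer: -53264591/183901575 ≈ -0.28964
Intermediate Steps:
Y = 29642 (Y = -3 + 29645 = 29642)
r = 29642
f(G, A) = (2 + A)/G
E(M) = 8 - 8*M (E(M) = 8 - 4*(M + M) = 8 - 8*M)
S(H) = (8 - 8*(2 + H)/H)/H
(S(65) - 12607)/(r + 13885) = (-16/65² - 12607)/(29642 + 13885) = (-16*1/4225 - 12607)/43527 = (-16/4225 - 12607)*(1/43527) = -53264591/4225*1/43527 = -53264591/183901575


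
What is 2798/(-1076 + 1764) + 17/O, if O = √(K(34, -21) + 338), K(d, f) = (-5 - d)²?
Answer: 1399/344 + 17*√11/143 ≈ 4.4611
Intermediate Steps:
O = 13*√11 (O = √((5 + 34)² + 338) = √(39² + 338) = √(1521 + 338) = √1859 = 13*√11 ≈ 43.116)
2798/(-1076 + 1764) + 17/O = 2798/(-1076 + 1764) + 17/((13*√11)) = 2798/688 + 17*(√11/143) = 2798*(1/688) + 17*√11/143 = 1399/344 + 17*√11/143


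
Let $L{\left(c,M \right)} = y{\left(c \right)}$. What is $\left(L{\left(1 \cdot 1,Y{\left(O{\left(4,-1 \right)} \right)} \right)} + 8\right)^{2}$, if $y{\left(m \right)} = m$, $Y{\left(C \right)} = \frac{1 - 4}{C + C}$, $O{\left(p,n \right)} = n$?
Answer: $81$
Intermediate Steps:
$Y{\left(C \right)} = - \frac{3}{2 C}$
$L{\left(c,M \right)} = c$
$\left(L{\left(1 \cdot 1,Y{\left(O{\left(4,-1 \right)} \right)} \right)} + 8\right)^{2} = \left(1 \cdot 1 + 8\right)^{2} = \left(1 + 8\right)^{2} = 9^{2} = 81$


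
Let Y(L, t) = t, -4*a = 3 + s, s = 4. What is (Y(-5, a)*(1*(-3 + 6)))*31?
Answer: -651/4 ≈ -162.75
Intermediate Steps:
a = -7/4 (a = -(3 + 4)/4 = -¼*7 = -7/4 ≈ -1.7500)
(Y(-5, a)*(1*(-3 + 6)))*31 = -7*(-3 + 6)/4*31 = -7*3/4*31 = -7/4*3*31 = -21/4*31 = -651/4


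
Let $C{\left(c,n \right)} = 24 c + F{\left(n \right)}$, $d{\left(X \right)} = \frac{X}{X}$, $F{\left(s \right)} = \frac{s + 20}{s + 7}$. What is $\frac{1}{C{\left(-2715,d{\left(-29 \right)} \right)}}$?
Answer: $- \frac{8}{521259} \approx -1.5347 \cdot 10^{-5}$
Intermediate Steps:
$F{\left(s \right)} = \frac{20 + s}{7 + s}$
$d{\left(X \right)} = 1$
$C{\left(c,n \right)} = 24 c + \frac{20 + n}{7 + n}$
$\frac{1}{C{\left(-2715,d{\left(-29 \right)} \right)}} = \frac{1}{\frac{1}{7 + 1} \left(20 + 1 + 24 \left(-2715\right) \left(7 + 1\right)\right)} = \frac{1}{\frac{1}{8} \left(20 + 1 + 24 \left(-2715\right) 8\right)} = \frac{1}{\frac{1}{8} \left(20 + 1 - 521280\right)} = \frac{1}{\frac{1}{8} \left(-521259\right)} = \frac{1}{- \frac{521259}{8}} = - \frac{8}{521259}$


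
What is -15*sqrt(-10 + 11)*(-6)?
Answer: 90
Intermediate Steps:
-15*sqrt(-10 + 11)*(-6) = -15*sqrt(1)*(-6) = -15*1*(-6) = -15*(-6) = 90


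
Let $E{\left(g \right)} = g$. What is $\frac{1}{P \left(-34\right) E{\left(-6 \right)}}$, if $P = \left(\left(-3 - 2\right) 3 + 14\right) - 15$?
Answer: $- \frac{1}{3264} \approx -0.00030637$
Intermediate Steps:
$P = -16$ ($P = \left(\left(-5\right) 3 + 14\right) - 15 = \left(-15 + 14\right) - 15 = -1 - 15 = -16$)
$\frac{1}{P \left(-34\right) E{\left(-6 \right)}} = \frac{1}{\left(-16\right) \left(-34\right) \left(-6\right)} = \frac{1}{544 \left(-6\right)} = \frac{1}{-3264} = - \frac{1}{3264}$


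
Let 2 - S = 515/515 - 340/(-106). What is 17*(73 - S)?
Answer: 67762/53 ≈ 1278.5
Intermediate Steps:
S = -117/53 (S = 2 - (515/515 - 340/(-106)) = 2 - (515*(1/515) - 340*(-1/106)) = 2 - (1 + 170/53) = 2 - 1*223/53 = 2 - 223/53 = -117/53 ≈ -2.2075)
17*(73 - S) = 17*(73 - 1*(-117/53)) = 17*(73 + 117/53) = 17*(3986/53) = 67762/53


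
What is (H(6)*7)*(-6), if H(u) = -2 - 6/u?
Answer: 126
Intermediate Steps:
H(u) = -2 - 6/u
(H(6)*7)*(-6) = ((-2 - 6/6)*7)*(-6) = ((-2 - 6*⅙)*7)*(-6) = ((-2 - 1)*7)*(-6) = -3*7*(-6) = -21*(-6) = 126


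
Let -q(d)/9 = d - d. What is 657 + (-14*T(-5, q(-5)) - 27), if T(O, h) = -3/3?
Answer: 644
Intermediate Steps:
q(d) = 0 (q(d) = -9*(d - d) = -9*0 = 0)
T(O, h) = -1 (T(O, h) = -3*⅓ = -1)
657 + (-14*T(-5, q(-5)) - 27) = 657 + (-14*(-1) - 27) = 657 + (14 - 27) = 657 - 13 = 644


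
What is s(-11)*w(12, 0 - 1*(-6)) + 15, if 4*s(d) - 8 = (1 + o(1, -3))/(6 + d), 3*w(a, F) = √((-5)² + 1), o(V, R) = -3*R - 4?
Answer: 15 + 17*√26/30 ≈ 17.889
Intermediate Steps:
o(V, R) = -4 - 3*R
w(a, F) = √26/3 (w(a, F) = √((-5)² + 1)/3 = √(25 + 1)/3 = √26/3)
s(d) = 2 + 3/(2*(6 + d)) (s(d) = 2 + ((1 + (-4 - 3*(-3)))/(6 + d))/4 = 2 + ((1 + (-4 + 9))/(6 + d))/4 = 2 + ((1 + 5)/(6 + d))/4 = 2 + (6/(6 + d))/4 = 2 + 3/(2*(6 + d)))
s(-11)*w(12, 0 - 1*(-6)) + 15 = ((27 + 4*(-11))/(2*(6 - 11)))*(√26/3) + 15 = ((½)*(27 - 44)/(-5))*(√26/3) + 15 = ((½)*(-⅕)*(-17))*(√26/3) + 15 = 17*(√26/3)/10 + 15 = 17*√26/30 + 15 = 15 + 17*√26/30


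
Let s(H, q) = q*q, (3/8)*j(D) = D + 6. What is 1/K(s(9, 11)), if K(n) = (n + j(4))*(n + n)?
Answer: 3/107206 ≈ 2.7984e-5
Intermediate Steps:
j(D) = 16 + 8*D/3 (j(D) = 8*(D + 6)/3 = 8*(6 + D)/3 = 16 + 8*D/3)
s(H, q) = q²
K(n) = 2*n*(80/3 + n) (K(n) = (n + (16 + (8/3)*4))*(n + n) = (n + (16 + 32/3))*(2*n) = (n + 80/3)*(2*n) = (80/3 + n)*(2*n) = 2*n*(80/3 + n))
1/K(s(9, 11)) = 1/((⅔)*11²*(80 + 3*11²)) = 1/((⅔)*121*(80 + 3*121)) = 1/((⅔)*121*(80 + 363)) = 1/((⅔)*121*443) = 1/(107206/3) = 3/107206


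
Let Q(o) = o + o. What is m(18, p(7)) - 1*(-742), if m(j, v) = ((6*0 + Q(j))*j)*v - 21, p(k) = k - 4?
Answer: 2665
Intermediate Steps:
Q(o) = 2*o
p(k) = -4 + k
m(j, v) = -21 + 2*v*j² (m(j, v) = ((6*0 + 2*j)*j)*v - 21 = ((0 + 2*j)*j)*v - 21 = ((2*j)*j)*v - 21 = (2*j²)*v - 21 = 2*v*j² - 21 = -21 + 2*v*j²)
m(18, p(7)) - 1*(-742) = (-21 + 2*(-4 + 7)*18²) - 1*(-742) = (-21 + 2*3*324) + 742 = (-21 + 1944) + 742 = 1923 + 742 = 2665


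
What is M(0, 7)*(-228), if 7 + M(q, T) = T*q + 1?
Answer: 1368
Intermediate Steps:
M(q, T) = -6 + T*q (M(q, T) = -7 + (T*q + 1) = -7 + (1 + T*q) = -6 + T*q)
M(0, 7)*(-228) = (-6 + 7*0)*(-228) = (-6 + 0)*(-228) = -6*(-228) = 1368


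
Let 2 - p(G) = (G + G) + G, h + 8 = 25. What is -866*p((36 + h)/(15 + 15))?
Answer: 14289/5 ≈ 2857.8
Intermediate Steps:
h = 17 (h = -8 + 25 = 17)
p(G) = 2 - 3*G (p(G) = 2 - ((G + G) + G) = 2 - (2*G + G) = 2 - 3*G)
-866*p((36 + h)/(15 + 15)) = -866*(2 - 3*(36 + 17)/(15 + 15)) = -866*(2 - 159/30) = -866*(2 - 3*53/30) = -866*(2 - 53/10) = -866*(-33/10) = 14289/5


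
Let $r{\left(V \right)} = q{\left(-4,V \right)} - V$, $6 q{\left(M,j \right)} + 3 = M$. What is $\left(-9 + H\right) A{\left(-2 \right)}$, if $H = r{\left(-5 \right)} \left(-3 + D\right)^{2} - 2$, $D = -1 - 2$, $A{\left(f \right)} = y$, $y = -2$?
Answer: $-254$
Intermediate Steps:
$A{\left(f \right)} = -2$
$q{\left(M,j \right)} = - \frac{1}{2} + \frac{M}{6}$
$D = -3$ ($D = -1 - 2 = -3$)
$r{\left(V \right)} = - \frac{7}{6} - V$ ($r{\left(V \right)} = \left(- \frac{1}{2} + \frac{1}{6} \left(-4\right)\right) - V = \left(- \frac{1}{2} - \frac{2}{3}\right) - V = - \frac{7}{6} - V$)
$H = 136$ ($H = \left(- \frac{7}{6} - -5\right) \left(-3 - 3\right)^{2} - 2 = \left(- \frac{7}{6} + 5\right) \left(-6\right)^{2} - 2 = \frac{23}{6} \cdot 36 - 2 = 138 - 2 = 136$)
$\left(-9 + H\right) A{\left(-2 \right)} = \left(-9 + 136\right) \left(-2\right) = 127 \left(-2\right) = -254$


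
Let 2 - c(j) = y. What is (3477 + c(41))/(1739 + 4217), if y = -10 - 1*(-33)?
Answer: 864/1489 ≈ 0.58026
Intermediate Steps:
y = 23 (y = -10 + 33 = 23)
c(j) = -21 (c(j) = 2 - 1*23 = 2 - 23 = -21)
(3477 + c(41))/(1739 + 4217) = (3477 - 21)/(1739 + 4217) = 3456/5956 = 3456*(1/5956) = 864/1489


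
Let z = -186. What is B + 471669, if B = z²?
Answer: 506265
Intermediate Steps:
B = 34596 (B = (-186)² = 34596)
B + 471669 = 34596 + 471669 = 506265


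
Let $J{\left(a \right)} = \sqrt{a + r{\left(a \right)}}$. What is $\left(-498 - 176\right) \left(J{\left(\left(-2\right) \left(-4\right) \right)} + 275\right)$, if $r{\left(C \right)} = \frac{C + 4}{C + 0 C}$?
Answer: $-185350 - 337 \sqrt{38} \approx -1.8743 \cdot 10^{5}$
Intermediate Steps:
$r{\left(C \right)} = \frac{4 + C}{C}$ ($r{\left(C \right)} = \frac{4 + C}{C + 0} = \frac{4 + C}{C}$)
$J{\left(a \right)} = \sqrt{a + \frac{4 + a}{a}}$
$\left(-498 - 176\right) \left(J{\left(\left(-2\right) \left(-4\right) \right)} + 275\right) = \left(-498 - 176\right) \left(\sqrt{1 - -8 + \frac{4}{\left(-2\right) \left(-4\right)}} + 275\right) = - 674 \left(\sqrt{1 + 8 + \frac{4}{8}} + 275\right) = - 674 \left(\sqrt{1 + 8 + 4 \cdot \frac{1}{8}} + 275\right) = - 674 \left(\sqrt{1 + 8 + \frac{1}{2}} + 275\right) = - 674 \left(\sqrt{\frac{19}{2}} + 275\right) = - 674 \left(\frac{\sqrt{38}}{2} + 275\right) = - 674 \left(275 + \frac{\sqrt{38}}{2}\right) = -185350 - 337 \sqrt{38}$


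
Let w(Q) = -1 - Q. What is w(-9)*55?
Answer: 440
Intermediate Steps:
w(-9)*55 = (-1 - 1*(-9))*55 = (-1 + 9)*55 = 8*55 = 440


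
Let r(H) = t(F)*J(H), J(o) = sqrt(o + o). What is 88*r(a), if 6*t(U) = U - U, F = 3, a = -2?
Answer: 0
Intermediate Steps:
J(o) = sqrt(2)*sqrt(o) (J(o) = sqrt(2*o) = sqrt(2)*sqrt(o))
t(U) = 0 (t(U) = (U - U)/6 = (1/6)*0 = 0)
r(H) = 0 (r(H) = 0*(sqrt(2)*sqrt(H)) = 0)
88*r(a) = 88*0 = 0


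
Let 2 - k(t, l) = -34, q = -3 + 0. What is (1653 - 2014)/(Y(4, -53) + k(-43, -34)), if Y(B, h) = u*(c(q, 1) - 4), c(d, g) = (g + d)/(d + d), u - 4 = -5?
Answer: -1083/119 ≈ -9.1008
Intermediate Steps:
u = -1 (u = 4 - 5 = -1)
q = -3
k(t, l) = 36 (k(t, l) = 2 - 1*(-34) = 2 + 34 = 36)
c(d, g) = (d + g)/(2*d) (c(d, g) = (d + g)/((2*d)) = (d + g)*(1/(2*d)) = (d + g)/(2*d))
Y(B, h) = 11/3 (Y(B, h) = -((½)*(-3 + 1)/(-3) - 4) = -((½)*(-⅓)*(-2) - 4) = -(⅓ - 4) = -1*(-11/3) = 11/3)
(1653 - 2014)/(Y(4, -53) + k(-43, -34)) = (1653 - 2014)/(11/3 + 36) = -361/119/3 = -361*3/119 = -1083/119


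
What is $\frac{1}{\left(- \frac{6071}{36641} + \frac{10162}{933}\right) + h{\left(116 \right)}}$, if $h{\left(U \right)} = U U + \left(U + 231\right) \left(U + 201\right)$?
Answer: $\frac{34186053}{4220805854714} \approx 8.0994 \cdot 10^{-6}$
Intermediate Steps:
$h{\left(U \right)} = U^{2} + \left(201 + U\right) \left(231 + U\right)$ ($h{\left(U \right)} = U^{2} + \left(231 + U\right) \left(201 + U\right) = U^{2} + \left(201 + U\right) \left(231 + U\right)$)
$\frac{1}{\left(- \frac{6071}{36641} + \frac{10162}{933}\right) + h{\left(116 \right)}} = \frac{1}{\left(- \frac{6071}{36641} + \frac{10162}{933}\right) + \left(46431 + 2 \cdot 116^{2} + 432 \cdot 116\right)} = \frac{1}{\left(\left(-6071\right) \frac{1}{36641} + 10162 \cdot \frac{1}{933}\right) + \left(46431 + 2 \cdot 13456 + 50112\right)} = \frac{1}{\left(- \frac{6071}{36641} + \frac{10162}{933}\right) + \left(46431 + 26912 + 50112\right)} = \frac{1}{\frac{366681599}{34186053} + 123455} = \frac{1}{\frac{4220805854714}{34186053}} = \frac{34186053}{4220805854714}$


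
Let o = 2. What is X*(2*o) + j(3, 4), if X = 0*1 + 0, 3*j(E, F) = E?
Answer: 1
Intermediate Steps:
j(E, F) = E/3
X = 0 (X = 0 + 0 = 0)
X*(2*o) + j(3, 4) = 0*(2*2) + (⅓)*3 = 0*4 + 1 = 0 + 1 = 1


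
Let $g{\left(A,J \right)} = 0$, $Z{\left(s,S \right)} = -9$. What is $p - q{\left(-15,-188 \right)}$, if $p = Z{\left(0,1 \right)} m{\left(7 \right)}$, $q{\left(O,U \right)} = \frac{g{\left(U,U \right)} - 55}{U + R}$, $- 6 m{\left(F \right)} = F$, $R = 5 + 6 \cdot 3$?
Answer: $\frac{61}{6} \approx 10.167$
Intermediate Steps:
$R = 23$ ($R = 5 + 18 = 23$)
$m{\left(F \right)} = - \frac{F}{6}$
$q{\left(O,U \right)} = - \frac{55}{23 + U}$ ($q{\left(O,U \right)} = \frac{0 - 55}{U + 23} = - \frac{55}{23 + U}$)
$p = \frac{21}{2}$ ($p = - 9 \left(\left(- \frac{1}{6}\right) 7\right) = \left(-9\right) \left(- \frac{7}{6}\right) = \frac{21}{2} \approx 10.5$)
$p - q{\left(-15,-188 \right)} = \frac{21}{2} - - \frac{55}{23 - 188} = \frac{21}{2} - - \frac{55}{-165} = \frac{21}{2} - \left(-55\right) \left(- \frac{1}{165}\right) = \frac{21}{2} - \frac{1}{3} = \frac{61}{6}$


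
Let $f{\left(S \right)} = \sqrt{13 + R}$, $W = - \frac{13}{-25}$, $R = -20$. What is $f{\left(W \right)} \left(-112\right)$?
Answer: $- 112 i \sqrt{7} \approx - 296.32 i$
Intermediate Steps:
$W = \frac{13}{25}$ ($W = \left(-13\right) \left(- \frac{1}{25}\right) = \frac{13}{25} \approx 0.52$)
$f{\left(S \right)} = i \sqrt{7}$ ($f{\left(S \right)} = \sqrt{13 - 20} = \sqrt{-7} = i \sqrt{7}$)
$f{\left(W \right)} \left(-112\right) = i \sqrt{7} \left(-112\right) = - 112 i \sqrt{7}$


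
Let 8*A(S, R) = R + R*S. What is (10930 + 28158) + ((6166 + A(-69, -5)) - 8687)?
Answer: 73219/2 ≈ 36610.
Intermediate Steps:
A(S, R) = R/8 + R*S/8 (A(S, R) = (R + R*S)/8 = R/8 + R*S/8)
(10930 + 28158) + ((6166 + A(-69, -5)) - 8687) = (10930 + 28158) + ((6166 + (1/8)*(-5)*(1 - 69)) - 8687) = 39088 + ((6166 + (1/8)*(-5)*(-68)) - 8687) = 39088 + ((6166 + 85/2) - 8687) = 39088 + (12417/2 - 8687) = 39088 - 4957/2 = 73219/2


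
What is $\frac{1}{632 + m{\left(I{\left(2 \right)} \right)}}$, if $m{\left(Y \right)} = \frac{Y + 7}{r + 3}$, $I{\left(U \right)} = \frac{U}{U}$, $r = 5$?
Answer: $\frac{1}{633} \approx 0.0015798$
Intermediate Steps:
$I{\left(U \right)} = 1$
$m{\left(Y \right)} = \frac{7}{8} + \frac{Y}{8}$ ($m{\left(Y \right)} = \frac{Y + 7}{5 + 3} = \frac{7 + Y}{8} = \left(7 + Y\right) \frac{1}{8} = \frac{7}{8} + \frac{Y}{8}$)
$\frac{1}{632 + m{\left(I{\left(2 \right)} \right)}} = \frac{1}{632 + \left(\frac{7}{8} + \frac{1}{8} \cdot 1\right)} = \frac{1}{632 + \left(\frac{7}{8} + \frac{1}{8}\right)} = \frac{1}{632 + 1} = \frac{1}{633}$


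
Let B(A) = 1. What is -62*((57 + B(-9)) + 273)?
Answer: -20522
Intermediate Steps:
-62*((57 + B(-9)) + 273) = -62*((57 + 1) + 273) = -62*(58 + 273) = -62*331 = -20522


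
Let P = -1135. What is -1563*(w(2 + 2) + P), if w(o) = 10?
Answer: 1758375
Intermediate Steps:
-1563*(w(2 + 2) + P) = -1563*(10 - 1135) = -1563*(-1125) = 1758375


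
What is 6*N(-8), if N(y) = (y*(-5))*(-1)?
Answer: -240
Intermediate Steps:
N(y) = 5*y (N(y) = -5*y*(-1) = 5*y)
6*N(-8) = 6*(5*(-8)) = 6*(-40) = -240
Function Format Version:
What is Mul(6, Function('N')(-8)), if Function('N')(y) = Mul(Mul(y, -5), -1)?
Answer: -240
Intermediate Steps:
Function('N')(y) = Mul(5, y) (Function('N')(y) = Mul(Mul(-5, y), -1) = Mul(5, y))
Mul(6, Function('N')(-8)) = Mul(6, Mul(5, -8)) = Mul(6, -40) = -240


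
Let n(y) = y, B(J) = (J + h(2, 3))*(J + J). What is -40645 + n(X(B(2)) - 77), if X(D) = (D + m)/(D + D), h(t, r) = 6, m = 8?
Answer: -325771/8 ≈ -40721.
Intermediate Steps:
B(J) = 2*J*(6 + J) (B(J) = (J + 6)*(J + J) = (6 + J)*(2*J) = 2*J*(6 + J))
X(D) = (8 + D)/(2*D) (X(D) = (D + 8)/(D + D) = (8 + D)/((2*D)) = (8 + D)*(1/(2*D)) = (8 + D)/(2*D))
-40645 + n(X(B(2)) - 77) = -40645 + ((8 + 2*2*(6 + 2))/(2*((2*2*(6 + 2)))) - 77) = -40645 + ((8 + 2*2*8)/(2*((2*2*8))) - 77) = -40645 + ((½)*(8 + 32)/32 - 77) = -40645 + ((½)*(1/32)*40 - 77) = -40645 + (5/8 - 77) = -40645 - 611/8 = -325771/8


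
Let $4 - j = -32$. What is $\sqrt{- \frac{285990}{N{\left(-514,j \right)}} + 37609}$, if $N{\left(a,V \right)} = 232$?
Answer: $\frac{\sqrt{122369821}}{58} \approx 190.73$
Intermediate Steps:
$j = 36$ ($j = 4 - -32 = 4 + 32 = 36$)
$\sqrt{- \frac{285990}{N{\left(-514,j \right)}} + 37609} = \sqrt{- \frac{285990}{232} + 37609} = \sqrt{\left(-285990\right) \frac{1}{232} + 37609} = \sqrt{- \frac{142995}{116} + 37609} = \sqrt{\frac{4219649}{116}} = \frac{\sqrt{122369821}}{58}$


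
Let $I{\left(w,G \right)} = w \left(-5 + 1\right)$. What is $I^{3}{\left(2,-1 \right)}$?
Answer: $-512$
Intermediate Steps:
$I{\left(w,G \right)} = - 4 w$ ($I{\left(w,G \right)} = w \left(-4\right) = - 4 w$)
$I^{3}{\left(2,-1 \right)} = \left(\left(-4\right) 2\right)^{3} = \left(-8\right)^{3} = -512$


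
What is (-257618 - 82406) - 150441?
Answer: -490465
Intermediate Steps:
(-257618 - 82406) - 150441 = -340024 - 150441 = -490465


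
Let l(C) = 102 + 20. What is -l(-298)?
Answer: -122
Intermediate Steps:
l(C) = 122
-l(-298) = -1*122 = -122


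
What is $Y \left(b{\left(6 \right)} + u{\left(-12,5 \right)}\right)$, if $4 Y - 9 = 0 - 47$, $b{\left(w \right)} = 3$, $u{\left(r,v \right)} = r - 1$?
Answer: $95$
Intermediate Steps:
$u{\left(r,v \right)} = -1 + r$ ($u{\left(r,v \right)} = r - 1 = -1 + r$)
$Y = - \frac{19}{2}$ ($Y = \frac{9}{4} + \frac{0 - 47}{4} = \frac{9}{4} + \frac{1}{4} \left(-47\right) = \frac{9}{4} - \frac{47}{4} = - \frac{19}{2} \approx -9.5$)
$Y \left(b{\left(6 \right)} + u{\left(-12,5 \right)}\right) = - \frac{19 \left(3 - 13\right)}{2} = \left(- \frac{19}{2}\right) \left(-10\right) = 95$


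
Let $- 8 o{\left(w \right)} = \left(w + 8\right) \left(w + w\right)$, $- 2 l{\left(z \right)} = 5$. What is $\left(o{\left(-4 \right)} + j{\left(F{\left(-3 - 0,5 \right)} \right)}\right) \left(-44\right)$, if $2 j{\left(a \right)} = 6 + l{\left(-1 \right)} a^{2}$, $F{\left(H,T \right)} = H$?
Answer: $187$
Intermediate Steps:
$l{\left(z \right)} = - \frac{5}{2}$ ($l{\left(z \right)} = \left(- \frac{1}{2}\right) 5 = - \frac{5}{2}$)
$j{\left(a \right)} = 3 - \frac{5 a^{2}}{4}$ ($j{\left(a \right)} = \frac{6 - \frac{5 a^{2}}{2}}{2} = 3 - \frac{5 a^{2}}{4}$)
$o{\left(w \right)} = - \frac{w \left(8 + w\right)}{4}$ ($o{\left(w \right)} = - \frac{\left(w + 8\right) \left(w + w\right)}{8} = - \frac{\left(8 + w\right) 2 w}{8} = - \frac{2 w \left(8 + w\right)}{8} = - \frac{w \left(8 + w\right)}{4}$)
$\left(o{\left(-4 \right)} + j{\left(F{\left(-3 - 0,5 \right)} \right)}\right) \left(-44\right) = \left(\left(- \frac{1}{4}\right) \left(-4\right) \left(8 - 4\right) + \left(3 - \frac{5 \left(-3 - 0\right)^{2}}{4}\right)\right) \left(-44\right) = \left(\left(- \frac{1}{4}\right) \left(-4\right) 4 + \left(3 - \frac{5 \left(-3 + 0\right)^{2}}{4}\right)\right) \left(-44\right) = \left(4 + \left(3 - \frac{5 \left(-3\right)^{2}}{4}\right)\right) \left(-44\right) = \left(4 + \left(3 - \frac{45}{4}\right)\right) \left(-44\right) = \left(4 - \frac{33}{4}\right) \left(-44\right) = \left(- \frac{17}{4}\right) \left(-44\right) = 187$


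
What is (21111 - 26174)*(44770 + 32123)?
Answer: -389309259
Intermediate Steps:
(21111 - 26174)*(44770 + 32123) = -5063*76893 = -389309259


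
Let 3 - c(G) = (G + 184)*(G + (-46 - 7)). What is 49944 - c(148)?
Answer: 81481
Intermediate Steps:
c(G) = 3 - (-53 + G)*(184 + G) (c(G) = 3 - (G + 184)*(G + (-46 - 7)) = 3 - (184 + G)*(G - 53) = 3 - (184 + G)*(-53 + G) = 3 - (-53 + G)*(184 + G))
49944 - c(148) = 49944 - (9755 - 1*148**2 - 131*148) = 49944 - (9755 - 1*21904 - 19388) = 49944 - (9755 - 21904 - 19388) = 49944 - 1*(-31537) = 49944 + 31537 = 81481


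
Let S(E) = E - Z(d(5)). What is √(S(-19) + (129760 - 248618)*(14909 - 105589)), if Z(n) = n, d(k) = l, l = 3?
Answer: √10778043418 ≈ 1.0382e+5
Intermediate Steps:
d(k) = 3
S(E) = -3 + E (S(E) = E - 1*3 = E - 3 = -3 + E)
√(S(-19) + (129760 - 248618)*(14909 - 105589)) = √((-3 - 19) + (129760 - 248618)*(14909 - 105589)) = √(-22 - 118858*(-90680)) = √(-22 + 10778043440) = √10778043418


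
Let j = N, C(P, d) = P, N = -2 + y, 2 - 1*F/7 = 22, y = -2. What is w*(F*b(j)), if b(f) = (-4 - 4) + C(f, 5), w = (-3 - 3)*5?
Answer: -50400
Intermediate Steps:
F = -140 (F = 14 - 7*22 = 14 - 154 = -140)
N = -4 (N = -2 - 2 = -4)
w = -30 (w = -6*5 = -30)
j = -4
b(f) = -8 + f (b(f) = (-4 - 4) + f = -8 + f)
w*(F*b(j)) = -(-4200)*(-8 - 4) = -(-4200)*(-12) = -30*1680 = -50400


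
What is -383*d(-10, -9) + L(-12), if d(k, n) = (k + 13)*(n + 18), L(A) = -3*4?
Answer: -10353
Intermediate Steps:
L(A) = -12
d(k, n) = (13 + k)*(18 + n)
-383*d(-10, -9) + L(-12) = -383*(234 + 13*(-9) + 18*(-10) - 10*(-9)) - 12 = -383*(234 - 117 - 180 + 90) - 12 = -383*27 - 12 = -10341 - 12 = -10353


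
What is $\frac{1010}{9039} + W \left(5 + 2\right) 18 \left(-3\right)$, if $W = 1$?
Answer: $- \frac{3415732}{9039} \approx -377.89$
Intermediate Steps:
$\frac{1010}{9039} + W \left(5 + 2\right) 18 \left(-3\right) = \frac{1010}{9039} + 1 \left(5 + 2\right) 18 \left(-3\right) = 1010 \cdot \frac{1}{9039} + 1 \cdot 7 \cdot 18 \left(-3\right) = \frac{1010}{9039} + 7 \cdot 18 \left(-3\right) = \frac{1010}{9039} + 126 \left(-3\right) = \frac{1010}{9039} - 378 = - \frac{3415732}{9039}$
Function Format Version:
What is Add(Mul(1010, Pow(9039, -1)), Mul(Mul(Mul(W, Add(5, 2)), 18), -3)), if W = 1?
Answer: Rational(-3415732, 9039) ≈ -377.89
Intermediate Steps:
Add(Mul(1010, Pow(9039, -1)), Mul(Mul(Mul(W, Add(5, 2)), 18), -3)) = Add(Mul(1010, Pow(9039, -1)), Mul(Mul(Mul(1, Add(5, 2)), 18), -3)) = Add(Mul(1010, Rational(1, 9039)), Mul(Mul(Mul(1, 7), 18), -3)) = Add(Rational(1010, 9039), Mul(Mul(7, 18), -3)) = Add(Rational(1010, 9039), Mul(126, -3)) = Add(Rational(1010, 9039), -378) = Rational(-3415732, 9039)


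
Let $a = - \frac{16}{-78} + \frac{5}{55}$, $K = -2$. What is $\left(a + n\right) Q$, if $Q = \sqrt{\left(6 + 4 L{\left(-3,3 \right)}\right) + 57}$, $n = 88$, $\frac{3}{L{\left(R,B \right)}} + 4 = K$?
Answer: $\frac{37879 \sqrt{61}}{429} \approx 689.61$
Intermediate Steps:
$L{\left(R,B \right)} = - \frac{1}{2}$ ($L{\left(R,B \right)} = \frac{3}{-4 - 2} = \frac{3}{-6} = 3 \left(- \frac{1}{6}\right) = - \frac{1}{2}$)
$a = \frac{127}{429}$ ($a = \left(-16\right) \left(- \frac{1}{78}\right) + 5 \cdot \frac{1}{55} = \frac{8}{39} + \frac{1}{11} = \frac{127}{429} \approx 0.29604$)
$Q = \sqrt{61}$ ($Q = \sqrt{\left(6 + 4 \left(- \frac{1}{2}\right)\right) + 57} = \sqrt{\left(6 - 2\right) + 57} = \sqrt{4 + 57} = \sqrt{61} \approx 7.8102$)
$\left(a + n\right) Q = \left(\frac{127}{429} + 88\right) \sqrt{61} = \frac{37879 \sqrt{61}}{429}$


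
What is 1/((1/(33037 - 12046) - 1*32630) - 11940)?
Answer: -20991/935568869 ≈ -2.2437e-5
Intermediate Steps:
1/((1/(33037 - 12046) - 1*32630) - 11940) = 1/((1/20991 - 32630) - 11940) = 1/(-684936329/20991 - 11940) = 1/(-935568869/20991) = -20991/935568869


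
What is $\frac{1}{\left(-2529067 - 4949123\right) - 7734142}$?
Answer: $- \frac{1}{15212332} \approx -6.5736 \cdot 10^{-8}$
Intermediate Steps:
$\frac{1}{\left(-2529067 - 4949123\right) - 7734142} = \frac{1}{-7478190 - 7734142} = \frac{1}{-15212332} = - \frac{1}{15212332}$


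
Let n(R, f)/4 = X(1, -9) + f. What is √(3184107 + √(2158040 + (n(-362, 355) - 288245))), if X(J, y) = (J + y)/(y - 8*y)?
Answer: √(1404191187 + 21*√825205591)/21 ≈ 1784.8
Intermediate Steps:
X(J, y) = -(J + y)/(7*y) (X(J, y) = (J + y)/((-7*y)) = (J + y)*(-1/(7*y)) = -(J + y)/(7*y))
n(R, f) = -32/63 + 4*f (n(R, f) = 4*((⅐)*(-1*1 - 1*(-9))/(-9) + f) = 4*((⅐)*(-⅑)*(-1 + 9) + f) = 4*((⅐)*(-⅑)*8 + f) = 4*(-8/63 + f) = -32/63 + 4*f)
√(3184107 + √(2158040 + (n(-362, 355) - 288245))) = √(3184107 + √(2158040 + ((-32/63 + 4*355) - 288245))) = √(3184107 + √(2158040 + ((-32/63 + 1420) - 288245))) = √(3184107 + √(2158040 + (89428/63 - 288245))) = √(3184107 + √(2158040 - 18070007/63)) = √(3184107 + √(117886513/63)) = √(3184107 + √825205591/21)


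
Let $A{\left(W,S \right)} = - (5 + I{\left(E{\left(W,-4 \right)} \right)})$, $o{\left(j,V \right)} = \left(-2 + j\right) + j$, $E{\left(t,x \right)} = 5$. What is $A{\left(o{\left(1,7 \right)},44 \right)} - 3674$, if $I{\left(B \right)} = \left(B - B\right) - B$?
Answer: $-3674$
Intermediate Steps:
$o{\left(j,V \right)} = -2 + 2 j$
$I{\left(B \right)} = - B$ ($I{\left(B \right)} = 0 - B = - B$)
$A{\left(W,S \right)} = 0$ ($A{\left(W,S \right)} = - (5 - 5) = \left(-1\right) 0 = 0$)
$A{\left(o{\left(1,7 \right)},44 \right)} - 3674 = 0 - 3674 = -3674$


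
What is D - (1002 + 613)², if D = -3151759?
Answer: -5759984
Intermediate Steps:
D - (1002 + 613)² = -3151759 - (1002 + 613)² = -3151759 - 1*1615² = -3151759 - 1*2608225 = -3151759 - 2608225 = -5759984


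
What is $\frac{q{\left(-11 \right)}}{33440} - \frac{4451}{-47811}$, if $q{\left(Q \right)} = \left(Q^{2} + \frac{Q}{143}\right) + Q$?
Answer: $\frac{2003260639}{20784397920} \approx 0.096383$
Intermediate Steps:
$q{\left(Q \right)} = Q^{2} + \frac{144 Q}{143}$ ($q{\left(Q \right)} = \left(Q^{2} + \frac{Q}{143}\right) + Q = Q^{2} + \frac{144 Q}{143}$)
$\frac{q{\left(-11 \right)}}{33440} - \frac{4451}{-47811} = \frac{\frac{1}{143} \left(-11\right) \left(144 + 143 \left(-11\right)\right)}{33440} - \frac{4451}{-47811} = \frac{1}{143} \left(-11\right) \left(144 - 1573\right) \frac{1}{33440} - - \frac{4451}{47811} = \frac{1}{143} \left(-11\right) \left(-1429\right) \frac{1}{33440} + \frac{4451}{47811} = \frac{1429}{13} \cdot \frac{1}{33440} + \frac{4451}{47811} = \frac{1429}{434720} + \frac{4451}{47811} = \frac{2003260639}{20784397920}$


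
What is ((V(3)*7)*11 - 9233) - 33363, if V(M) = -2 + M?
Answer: -42519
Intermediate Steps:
((V(3)*7)*11 - 9233) - 33363 = (((-2 + 3)*7)*11 - 9233) - 33363 = ((1*7)*11 - 9233) - 33363 = (7*11 - 9233) - 33363 = (77 - 9233) - 33363 = -9156 - 33363 = -42519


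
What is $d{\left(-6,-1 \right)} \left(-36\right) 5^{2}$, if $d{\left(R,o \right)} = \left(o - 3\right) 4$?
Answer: $14400$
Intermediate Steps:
$d{\left(R,o \right)} = -12 + 4 o$ ($d{\left(R,o \right)} = \left(-3 + o\right) 4 = -12 + 4 o$)
$d{\left(-6,-1 \right)} \left(-36\right) 5^{2} = \left(-12 + 4 \left(-1\right)\right) \left(-36\right) 5^{2} = \left(-12 - 4\right) \left(-36\right) 25 = \left(-16\right) \left(-36\right) 25 = 576 \cdot 25 = 14400$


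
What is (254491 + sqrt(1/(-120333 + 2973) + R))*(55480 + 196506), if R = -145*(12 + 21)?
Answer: 64128169126 + 125993*I*sqrt(457677594815)/4890 ≈ 6.4128e+10 + 1.7431e+7*I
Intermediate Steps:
R = -4785 (R = -145*33 = -4785)
(254491 + sqrt(1/(-120333 + 2973) + R))*(55480 + 196506) = (254491 + sqrt(1/(-120333 + 2973) - 4785))*(55480 + 196506) = (254491 + sqrt(1/(-117360) - 4785))*251986 = (254491 + sqrt(-1/117360 - 4785))*251986 = (254491 + sqrt(-561567601/117360))*251986 = (254491 + I*sqrt(457677594815)/9780)*251986 = 64128169126 + 125993*I*sqrt(457677594815)/4890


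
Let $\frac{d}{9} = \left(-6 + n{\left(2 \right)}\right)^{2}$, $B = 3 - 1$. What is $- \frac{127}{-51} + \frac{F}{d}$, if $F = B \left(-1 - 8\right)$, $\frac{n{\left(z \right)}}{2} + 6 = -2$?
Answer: $\frac{30683}{12342} \approx 2.4861$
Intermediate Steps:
$n{\left(z \right)} = -16$ ($n{\left(z \right)} = -12 + 2 \left(-2\right) = -12 - 4 = -16$)
$B = 2$ ($B = 3 - 1 = 2$)
$d = 4356$ ($d = 9 \left(-6 - 16\right)^{2} = 9 \left(-22\right)^{2} = 9 \cdot 484 = 4356$)
$F = -18$ ($F = 2 \left(-1 - 8\right) = 2 \left(-9\right) = -18$)
$- \frac{127}{-51} + \frac{F}{d} = - \frac{127}{-51} - \frac{18}{4356} = \left(-127\right) \left(- \frac{1}{51}\right) - \frac{1}{242} = \frac{127}{51} - \frac{1}{242} = \frac{30683}{12342}$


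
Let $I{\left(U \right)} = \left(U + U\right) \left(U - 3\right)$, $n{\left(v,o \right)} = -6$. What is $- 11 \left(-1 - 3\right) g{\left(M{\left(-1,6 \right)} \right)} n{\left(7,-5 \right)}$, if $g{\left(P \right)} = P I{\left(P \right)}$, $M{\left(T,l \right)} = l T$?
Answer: $171072$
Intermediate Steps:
$M{\left(T,l \right)} = T l$
$I{\left(U \right)} = 2 U \left(-3 + U\right)$
$g{\left(P \right)} = 2 P^{2} \left(-3 + P\right)$ ($g{\left(P \right)} = P 2 P \left(-3 + P\right) = 2 P^{2} \left(-3 + P\right)$)
$- 11 \left(-1 - 3\right) g{\left(M{\left(-1,6 \right)} \right)} n{\left(7,-5 \right)} = - 11 \left(-1 - 3\right) 2 \left(\left(-1\right) 6\right)^{2} \left(-3 - 6\right) \left(-6\right) = - 11 \left(- 4 \cdot 2 \left(-6\right)^{2} \left(-3 - 6\right)\right) \left(-6\right) = - 11 \left(- 4 \cdot 2 \cdot 36 \left(-9\right)\right) \left(-6\right) = - 11 \left(\left(-4\right) \left(-648\right)\right) \left(-6\right) = \left(-11\right) 2592 \left(-6\right) = \left(-28512\right) \left(-6\right) = 171072$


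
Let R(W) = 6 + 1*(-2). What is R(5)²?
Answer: 16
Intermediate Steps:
R(W) = 4 (R(W) = 6 - 2 = 4)
R(5)² = 4² = 16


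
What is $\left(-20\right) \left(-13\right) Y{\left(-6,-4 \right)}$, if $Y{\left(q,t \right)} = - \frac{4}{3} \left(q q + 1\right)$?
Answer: $- \frac{38480}{3} \approx -12827.0$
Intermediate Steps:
$Y{\left(q,t \right)} = - \frac{4}{3} - \frac{4 q^{2}}{3}$ ($Y{\left(q,t \right)} = \left(-4\right) \frac{1}{3} \left(q^{2} + 1\right) = - \frac{4 \left(1 + q^{2}\right)}{3} = - \frac{4}{3} - \frac{4 q^{2}}{3}$)
$\left(-20\right) \left(-13\right) Y{\left(-6,-4 \right)} = \left(-20\right) \left(-13\right) \left(- \frac{4}{3} - \frac{4 \left(-6\right)^{2}}{3}\right) = 260 \left(- \frac{4}{3} - 48\right) = 260 \left(- \frac{148}{3}\right) = - \frac{38480}{3}$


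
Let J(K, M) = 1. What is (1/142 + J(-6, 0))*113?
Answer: 16159/142 ≈ 113.80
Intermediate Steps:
(1/142 + J(-6, 0))*113 = (1/142 + 1)*113 = (143/142)*113 = 16159/142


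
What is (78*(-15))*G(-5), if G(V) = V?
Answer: 5850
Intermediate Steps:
(78*(-15))*G(-5) = (78*(-15))*(-5) = -1170*(-5) = 5850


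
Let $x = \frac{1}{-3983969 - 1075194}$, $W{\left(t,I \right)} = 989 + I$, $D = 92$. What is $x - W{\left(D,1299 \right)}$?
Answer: $- \frac{11575364945}{5059163} \approx -2288.0$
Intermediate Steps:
$x = - \frac{1}{5059163}$ ($x = \frac{1}{-5059163} = - \frac{1}{5059163} \approx -1.9766 \cdot 10^{-7}$)
$x - W{\left(D,1299 \right)} = - \frac{1}{5059163} - \left(989 + 1299\right) = - \frac{1}{5059163} - 2288 = - \frac{11575364945}{5059163}$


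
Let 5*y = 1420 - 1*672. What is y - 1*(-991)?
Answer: 5703/5 ≈ 1140.6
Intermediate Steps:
y = 748/5 (y = (1420 - 1*672)/5 = (1420 - 672)/5 = (1/5)*748 = 748/5 ≈ 149.60)
y - 1*(-991) = 748/5 - 1*(-991) = 748/5 + 991 = 5703/5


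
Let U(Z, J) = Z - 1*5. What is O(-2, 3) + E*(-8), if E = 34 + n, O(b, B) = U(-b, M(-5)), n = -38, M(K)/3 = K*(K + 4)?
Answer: 29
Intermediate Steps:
M(K) = 3*K*(4 + K) (M(K) = 3*(K*(K + 4)) = 3*(K*(4 + K)) = 3*K*(4 + K))
U(Z, J) = -5 + Z (U(Z, J) = Z - 5 = -5 + Z)
O(b, B) = -5 - b
E = -4 (E = 34 - 38 = -4)
O(-2, 3) + E*(-8) = (-5 - 1*(-2)) - 4*(-8) = (-5 + 2) + 32 = -3 + 32 = 29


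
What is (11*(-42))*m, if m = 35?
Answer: -16170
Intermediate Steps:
(11*(-42))*m = (11*(-42))*35 = -462*35 = -16170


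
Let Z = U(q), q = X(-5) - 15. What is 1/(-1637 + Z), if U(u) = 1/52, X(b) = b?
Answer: -52/85123 ≈ -0.00061088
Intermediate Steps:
q = -20 (q = -5 - 15 = -20)
U(u) = 1/52
Z = 1/52 ≈ 0.019231
1/(-1637 + Z) = 1/(-1637 + 1/52) = 1/(-85123/52) = -52/85123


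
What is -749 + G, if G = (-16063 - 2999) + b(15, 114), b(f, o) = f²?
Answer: -19586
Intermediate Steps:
G = -18837 (G = (-16063 - 2999) + 15² = -19062 + 225 = -18837)
-749 + G = -749 - 18837 = -19586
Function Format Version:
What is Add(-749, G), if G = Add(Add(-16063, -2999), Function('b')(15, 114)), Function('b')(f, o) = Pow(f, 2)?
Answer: -19586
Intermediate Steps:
G = -18837 (G = Add(Add(-16063, -2999), Pow(15, 2)) = Add(-19062, 225) = -18837)
Add(-749, G) = Add(-749, -18837) = -19586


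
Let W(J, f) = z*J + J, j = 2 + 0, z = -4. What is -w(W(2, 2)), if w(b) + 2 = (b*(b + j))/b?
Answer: 6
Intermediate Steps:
j = 2
W(J, f) = -3*J (W(J, f) = -4*J + J = -3*J)
w(b) = b (w(b) = -2 + (b*(b + 2))/b = -2 + (b*(2 + b))/b = -2 + (2 + b) = b)
-w(W(2, 2)) = -(-3)*2 = -1*(-6) = 6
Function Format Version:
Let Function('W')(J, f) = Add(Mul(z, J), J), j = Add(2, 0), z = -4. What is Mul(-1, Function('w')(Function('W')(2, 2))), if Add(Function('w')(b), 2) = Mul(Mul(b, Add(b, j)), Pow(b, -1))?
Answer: 6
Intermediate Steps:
j = 2
Function('W')(J, f) = Mul(-3, J) (Function('W')(J, f) = Add(Mul(-4, J), J) = Mul(-3, J))
Function('w')(b) = b (Function('w')(b) = Add(-2, Mul(Mul(b, Add(b, 2)), Pow(b, -1))) = Add(-2, Mul(Mul(b, Add(2, b)), Pow(b, -1))) = Add(-2, Add(2, b)) = b)
Mul(-1, Function('w')(Function('W')(2, 2))) = Mul(-1, Mul(-3, 2)) = Mul(-1, -6) = 6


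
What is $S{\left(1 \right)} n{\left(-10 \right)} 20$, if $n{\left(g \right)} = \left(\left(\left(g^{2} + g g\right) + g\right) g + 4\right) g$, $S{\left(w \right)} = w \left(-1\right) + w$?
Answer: $0$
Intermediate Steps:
$S{\left(w \right)} = 0$ ($S{\left(w \right)} = - w + w = 0$)
$n{\left(g \right)} = g \left(4 + g \left(g + 2 g^{2}\right)\right)$ ($n{\left(g \right)} = \left(\left(\left(g^{2} + g^{2}\right) + g\right) g + 4\right) g = \left(\left(2 g^{2} + g\right) g + 4\right) g = \left(\left(g + 2 g^{2}\right) g + 4\right) g = \left(g \left(g + 2 g^{2}\right) + 4\right) g = \left(4 + g \left(g + 2 g^{2}\right)\right) g = g \left(4 + g \left(g + 2 g^{2}\right)\right)$)
$S{\left(1 \right)} n{\left(-10 \right)} 20 = 0 \left(- 10 \left(4 + \left(-10\right)^{2} + 2 \left(-10\right)^{3}\right)\right) 20 = 0 \left(- 10 \left(4 + 100 + 2 \left(-1000\right)\right)\right) 20 = 0 \left(- 10 \left(4 + 100 - 2000\right)\right) 20 = 0 \left(\left(-10\right) \left(-1896\right)\right) 20 = 0 \cdot 18960 \cdot 20 = 0 \cdot 20 = 0$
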